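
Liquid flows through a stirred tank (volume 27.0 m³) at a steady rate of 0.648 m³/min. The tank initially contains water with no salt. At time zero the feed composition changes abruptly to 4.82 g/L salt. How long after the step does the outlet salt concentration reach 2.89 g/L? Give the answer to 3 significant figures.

Species balance: V dC/dt = Q(C_in − C) ⇒ τ = V/Q = 41.667 min.
C(t) = C_in + (C₀ − C_in) e^(−t/τ). Set C = 2.89 and solve for t:
e^(−t/τ) = (C − C_in)/(C₀ − C_in) = (2.89 − 4.82)/(0 − 4.82) = 0.40041
t = −τ ln(…) = 41.667 × 0.91525 = 38.136 min.

38.1 min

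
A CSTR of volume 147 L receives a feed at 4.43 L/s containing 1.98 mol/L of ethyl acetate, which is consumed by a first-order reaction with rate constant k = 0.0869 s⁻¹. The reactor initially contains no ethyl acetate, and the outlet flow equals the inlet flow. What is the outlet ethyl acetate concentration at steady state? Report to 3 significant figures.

Accumulation = in − out − consumed: V dC/dt = Q C_in − Q C − k V C.
Steady state (dC/dt = 0): C_ss = Q C_in/(Q + kV) = C_in/(1 + kV/Q).
C_ss = 4.43·1.98/(4.43 + 0.0869·147) = 8.7714/17.204 = 0.50984 mol/L.

0.510 mol/L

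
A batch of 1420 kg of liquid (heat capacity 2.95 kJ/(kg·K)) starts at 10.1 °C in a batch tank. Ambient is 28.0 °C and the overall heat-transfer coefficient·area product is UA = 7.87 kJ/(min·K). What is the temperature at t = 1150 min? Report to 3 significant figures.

25.9 °C

M c_p dT/dt = −UA(T − T_amb).
dT/dt = (T_ss − T)/τ with T_ss = T_amb = 28.000 °C, τ = M c_p/UA = 1420·2.95/7.87 = 532.27 min.
Solution: T(t) = T_ss + (T₀ − T_ss) e^(−t/τ).
T(1150) = 28.000 + (-17.900)·0.11526 = 25.937 °C.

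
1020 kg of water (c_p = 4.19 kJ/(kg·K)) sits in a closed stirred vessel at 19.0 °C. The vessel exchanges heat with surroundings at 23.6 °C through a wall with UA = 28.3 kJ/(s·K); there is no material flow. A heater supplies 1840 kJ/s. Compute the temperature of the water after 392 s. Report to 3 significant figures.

M c_p dT/dt = −UA(T − T_amb) + Q̇.
dT/dt = (T_ss − T)/τ with T_ss = T_amb + Q̇/UA = 23.6 + 1840/28.3 = 88.618 °C, τ = M c_p/UA = 1020·4.19/28.3 = 151.02 s.
T approaches T_ss exponentially: T(t) = T_ss + (T₀ − T_ss) e^(−t/τ).
T(392) = 88.618 + (-69.618)·0.074592 = 83.425 °C.

83.4 °C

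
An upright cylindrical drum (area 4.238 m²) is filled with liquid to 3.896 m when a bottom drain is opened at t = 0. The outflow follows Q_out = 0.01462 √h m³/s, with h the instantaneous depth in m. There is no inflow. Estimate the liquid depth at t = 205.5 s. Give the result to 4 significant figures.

Mass balance (ρ constant): A dh/dt = −0.01462 √h.
Separate and integrate: 2(√h − √h₀) = −(0.01462/A) t.
√h = √3.896 − 0.01462·205.5/(2·4.238) = 1.97383 − 0.354461 = 1.61937.
h = 1.61937² = 2.62235 m.

2.622 m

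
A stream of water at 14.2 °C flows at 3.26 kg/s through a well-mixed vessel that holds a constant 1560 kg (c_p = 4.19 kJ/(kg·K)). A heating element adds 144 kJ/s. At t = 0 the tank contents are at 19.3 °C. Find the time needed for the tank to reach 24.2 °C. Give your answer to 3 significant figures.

M c_p dT/dt = ṁ c_p (T_in − T) + Q̇.
τ = M/ṁ = 478.53 s; T_ss = T_in + Q̇/(ṁ c_p) = 24.742 °C.
T(t) = T_ss + (T₀ − T_ss) e^(−t/τ). Set T = 24.2:
e^(−t/τ) = (24.2 − 24.742)/(19.3 − 24.742) = 0.099627
t = −478.53 · ln(0.099627) = 1103.6 s.

1100 s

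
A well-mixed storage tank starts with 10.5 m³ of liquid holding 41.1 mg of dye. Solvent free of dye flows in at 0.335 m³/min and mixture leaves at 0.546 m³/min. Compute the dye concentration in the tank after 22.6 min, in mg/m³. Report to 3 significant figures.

Let m(t) be the amount of dye. Volume: V(t) = V₀ + (Q_in − Q_out) t = 10.5 − 0.21100 t; V(22.6) = 5.7314 m³.
Species balance (pure solvent in): dm/dt = −Q_out · m/V(t).
dm/m = −Q_out dt/(V₀ − 0.21100 t); integrating gives ln(m/m₀) = −(Q_out/(Q_in−Q_out)) ln(V/V₀).
m = m₀ (V₀/V)^(Q_out/(Q_in−Q_out)) = 41.1 × (10.5/5.7314)^(-2.5877) = 8.5796 mg.
C = m/V = 8.5796/5.7314 = 1.4969 mg/m³.

1.50 mg/m³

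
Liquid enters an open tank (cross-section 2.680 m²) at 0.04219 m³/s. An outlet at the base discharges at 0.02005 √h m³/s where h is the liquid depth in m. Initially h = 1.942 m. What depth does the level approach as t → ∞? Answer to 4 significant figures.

Level balance: A dh/dt = 0.04219 − 0.02005 √h. Setting dh/dt = 0:
Q_in = 0.02005 √h_ss ⇒ √h_ss = 0.04219/0.02005 = 2.10424.
h_ss = 2.10424² = 4.42782 m. (Since h₀ = 1.942 m < h_ss, the level will rise toward this value.)

4.428 m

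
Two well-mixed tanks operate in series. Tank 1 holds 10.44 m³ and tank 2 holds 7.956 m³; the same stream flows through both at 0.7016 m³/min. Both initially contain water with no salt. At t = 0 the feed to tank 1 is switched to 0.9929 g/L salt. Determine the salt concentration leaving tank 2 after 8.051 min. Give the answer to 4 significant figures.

Species balance on tank i: dCᵢ/dt = (Cᵢ₋₁ − Cᵢ)/τᵢ with τᵢ = Vᵢ/Q.
τ₁ = 10.44/0.7016 = 14.8803 min; τ₂ = 7.956/0.7016 = 11.3398 min.
Solving the cascade with C₁(0)=C₂(0)=0 gives C₂(t) = C_in[1 − (τ₁ e^(−t/τ₁) − τ₂ e^(−t/τ₂))/(τ₁ − τ₂)].
At t = 8.051: e^(−t/τ₁) = 0.582136, e^(−t/τ₂) = 0.491655.
C₂ = 0.9929·[1 − (14.8803·0.582136 − 11.3398·0.491655)/(3.54048)] = 0.9929·0.128065 = 0.127156 g/L.

0.1272 g/L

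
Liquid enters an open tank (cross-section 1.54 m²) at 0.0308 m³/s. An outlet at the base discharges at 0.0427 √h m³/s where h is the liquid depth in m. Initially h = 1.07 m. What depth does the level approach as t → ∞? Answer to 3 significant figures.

Accumulation of liquid (constant cross-section A): A dh/dt = Q_in − 0.0427 √h. At steady state dh/dt = 0:
Q_in = 0.0427 √h_ss ⇒ √h_ss = 0.0308/0.0427 = 0.72131.
h_ss = 0.72131² = 0.52029 m. (Since h₀ = 1.07 m > h_ss, the level will fall toward this value.)

0.520 m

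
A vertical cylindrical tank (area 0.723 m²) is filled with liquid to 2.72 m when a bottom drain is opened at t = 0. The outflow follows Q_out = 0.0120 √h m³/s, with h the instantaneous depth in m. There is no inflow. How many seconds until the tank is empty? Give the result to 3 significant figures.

Unsteady balance on liquid volume: A dh/dt = −0.0120 √h.
This is separable: 2 d(√h)/dt = −0.0120/A, so √h = √h₀ − (0.0120/(2A)) t.
Set h = 0: 2√h₀ = (0.0120/A) t_empty ⇒ t_empty = 2A√h₀/0.0120.
t_empty = 2·0.723·√2.72/0.0120 = 1.4460·1.6492/0.0120 = 198.73 s.

199 s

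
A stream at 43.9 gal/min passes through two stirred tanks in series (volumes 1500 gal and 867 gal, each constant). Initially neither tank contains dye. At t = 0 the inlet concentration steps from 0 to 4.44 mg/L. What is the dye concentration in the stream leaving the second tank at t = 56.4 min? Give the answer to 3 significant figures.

Species balance on tank i: dCᵢ/dt = (Cᵢ₋₁ − Cᵢ)/τᵢ with τᵢ = Vᵢ/Q.
τ₁ = 1500/43.9 = 34.169 min; τ₂ = 867/43.9 = 19.749 min.
Solving the cascade with C₁(0)=C₂(0)=0 gives C₂(t) = C_in[1 − (τ₁ e^(−t/τ₁) − τ₂ e^(−t/τ₂))/(τ₁ − τ₂)].
At t = 56.4: e^(−t/τ₁) = 0.19193, e^(−t/τ₂) = 0.057511.
C₂ = 4.44·[1 − (34.169·0.19193 − 19.749·0.057511)/(14.419)] = 4.44·0.62397 = 2.7704 mg/L.

2.77 mg/L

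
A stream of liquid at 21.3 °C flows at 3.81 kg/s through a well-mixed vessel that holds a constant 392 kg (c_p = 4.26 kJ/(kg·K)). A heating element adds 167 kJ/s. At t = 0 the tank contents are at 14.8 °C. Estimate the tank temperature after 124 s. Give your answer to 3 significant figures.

26.6 °C

Unsteady energy balance on the tank contents: M c_p dT/dt = ṁ c_p (T_in − T) + 167.
τ = M/ṁ = 102.89 s; T_ss = T_in + Q̇/(ṁ c_p) = 21.3 + 167/(3.81·4.26) = 31.589 °C.
Integrating: T(t) = T_ss + (T₀ − T_ss) e^(−t/τ).
T(124) = 31.589 + (-16.789)·e^(−124/102.89) = 31.589 + (-16.789)·0.29963 = 26.559 °C.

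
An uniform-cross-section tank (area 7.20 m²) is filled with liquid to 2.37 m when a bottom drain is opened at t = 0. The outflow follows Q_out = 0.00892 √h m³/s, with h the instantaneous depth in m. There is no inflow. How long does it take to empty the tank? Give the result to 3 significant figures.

2490 s

A dh/dt = −Q_out = −0.00892 √h.
∫ h^(−1/2) dh = −(0.00892/A) ∫ dt, giving 2√h = 2√h₀ − (0.00892/A) t.
Tank is empty when √h = 0: t_empty = 2A√h₀/0.00892.
t_empty = 2·7.20·√2.37/0.00892 = 14.400·1.5395/0.00892 = 2485.3 s.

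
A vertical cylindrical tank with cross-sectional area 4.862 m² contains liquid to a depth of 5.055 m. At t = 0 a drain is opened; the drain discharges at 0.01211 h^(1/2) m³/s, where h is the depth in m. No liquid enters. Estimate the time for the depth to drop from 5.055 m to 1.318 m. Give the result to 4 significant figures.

883.5 s

A dh/dt = −Q_out = −0.01211 √h.
This is separable: 2 d(√h)/dt = −0.01211/A, so √h = √h₀ − (0.01211/(2A)) t.
t = 2A(√h₀ − √h)/0.01211 = 2·4.862·(√5.055 − √1.318)/0.01211
  = 9.72400 × (2.24833 − 1.14804) / 0.01211 = 883.504 s.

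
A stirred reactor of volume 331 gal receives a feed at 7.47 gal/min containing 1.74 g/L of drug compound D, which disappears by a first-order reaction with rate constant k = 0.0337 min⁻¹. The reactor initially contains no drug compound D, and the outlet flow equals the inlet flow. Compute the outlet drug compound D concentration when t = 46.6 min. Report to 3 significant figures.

V dC/dt = Q(C_in − C) − k V C.
dC/dt = (Q/V) C_in − (Q/V + k) C; effective rate a = Q/V + k = 0.022568 + 0.0337 = 0.056268 min⁻¹.
C_ss = Q C_in/(Q + kV) = 0.69788 g/L; C(t) = C_ss + (C₀ − C_ss) e^(−a t).
C(46.6) = 0.69788 + (-0.69788)·e^(−0.056268·46.6) = 0.69788 + (-0.69788)·0.072651 = 0.64718 g/L.

0.647 g/L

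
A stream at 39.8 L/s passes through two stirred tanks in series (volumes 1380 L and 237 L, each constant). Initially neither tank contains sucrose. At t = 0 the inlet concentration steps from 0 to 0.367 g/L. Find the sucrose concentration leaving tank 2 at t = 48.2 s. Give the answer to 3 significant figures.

Each tank obeys Vᵢ dCᵢ/dt = Q(Cᵢ₋₁ − Cᵢ), so τᵢ = Vᵢ/Q.
τ₁ = 1380/39.8 = 34.673 s; τ₂ = 237/39.8 = 5.9548 s.
Solving the cascade with C₁(0)=C₂(0)=0 gives C₂(t) = C_in[1 − (τ₁ e^(−t/τ₁) − τ₂ e^(−t/τ₂))/(τ₁ − τ₂)].
At t = 48.2: e^(−t/τ₁) = 0.24905, e^(−t/τ₂) = 0.00030526.
C₂ = 0.367·[1 − (34.673·0.24905 − 5.9548·0.00030526)/(28.719)] = 0.367·0.69938 = 0.25667 g/L.

0.257 g/L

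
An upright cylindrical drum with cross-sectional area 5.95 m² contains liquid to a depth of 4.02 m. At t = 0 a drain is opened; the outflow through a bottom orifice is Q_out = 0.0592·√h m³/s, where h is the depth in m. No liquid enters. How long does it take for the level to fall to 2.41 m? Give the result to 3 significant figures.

91.0 s

A dh/dt = −Q_out = −0.0592 √h.
This is separable: 2 d(√h)/dt = −0.0592/A, so √h = √h₀ − (0.0592/(2A)) t.
t = 2A(√h₀ − √h)/0.0592 = 2·5.95·(√4.02 − √2.41)/0.0592
  = 11.900 × (2.0050 − 1.5524) / 0.0592 = 90.974 s.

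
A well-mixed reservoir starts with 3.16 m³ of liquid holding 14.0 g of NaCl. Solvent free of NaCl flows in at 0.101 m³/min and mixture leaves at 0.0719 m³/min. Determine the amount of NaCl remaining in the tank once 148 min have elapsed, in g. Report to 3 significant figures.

Let m(t) be the amount of NaCl. Volume: V(t) = V₀ + (Q_in − Q_out) t = 3.16 + 0.029100 t; V(148) = 7.4668 m³.
Solute balance: dm/dt = 0 − Q_out C = −Q_out m/V(t).
dm/m = −Q_out dt/(V₀ + 0.029100 t); integrating gives ln(m/m₀) = −(Q_out/(Q_in−Q_out)) ln(V/V₀).
m = m₀ (V₀/V)^(Q_out/(Q_in−Q_out)) = 14.0 × (3.16/7.4668)^(2.4708) = 1.6727 g.

1.67 g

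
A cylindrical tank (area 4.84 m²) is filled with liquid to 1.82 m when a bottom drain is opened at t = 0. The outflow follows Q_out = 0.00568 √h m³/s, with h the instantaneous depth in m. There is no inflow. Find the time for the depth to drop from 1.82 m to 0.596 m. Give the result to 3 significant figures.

983 s

A dh/dt = −Q_out = −0.00568 √h.
This is separable: 2 d(√h)/dt = −0.00568/A, so √h = √h₀ − (0.00568/(2A)) t.
t = 2A(√h₀ − √h)/0.00568 = 2·4.84·(√1.82 − √0.596)/0.00568
  = 9.6800 × (1.3491 − 0.77201) / 0.00568 = 983.45 s.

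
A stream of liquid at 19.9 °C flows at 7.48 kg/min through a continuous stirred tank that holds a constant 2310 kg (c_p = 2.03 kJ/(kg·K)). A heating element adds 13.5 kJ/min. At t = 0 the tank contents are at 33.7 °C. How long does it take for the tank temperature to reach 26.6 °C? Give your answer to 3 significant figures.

M c_p dT/dt = ṁ c_p (T_in − T) + Q̇.
τ = M/ṁ = 308.82 min; T_ss = T_in + Q̇/(ṁ c_p) = 20.789 °C.
T(t) = T_ss + (T₀ − T_ss) e^(−t/τ). Set T = 26.6:
e^(−t/τ) = (26.6 − 20.789)/(33.7 − 20.789) = 0.45008
t = −308.82 · ln(0.45008) = 246.54 min.

247 min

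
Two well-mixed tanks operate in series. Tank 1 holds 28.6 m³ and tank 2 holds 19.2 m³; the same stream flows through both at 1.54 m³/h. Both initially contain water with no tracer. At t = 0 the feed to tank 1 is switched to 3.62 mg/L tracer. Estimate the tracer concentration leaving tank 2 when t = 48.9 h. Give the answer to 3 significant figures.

Time constants: τᵢ = Vᵢ/Q for each well-mixed tank.
τ₁ = 28.6/1.54 = 18.571 h; τ₂ = 19.2/1.54 = 12.468 h.
Solving the cascade with C₁(0)=C₂(0)=0 gives C₂(t) = C_in[1 − (τ₁ e^(−t/τ₁) − τ₂ e^(−t/τ₂))/(τ₁ − τ₂)].
At t = 48.9: e^(−t/τ₁) = 0.071857, e^(−t/τ₂) = 0.019798.
C₂ = 3.62·[1 − (18.571·0.071857 − 12.468·0.019798)/(6.1039)] = 3.62·0.82181 = 2.9749 mg/L.

2.97 mg/L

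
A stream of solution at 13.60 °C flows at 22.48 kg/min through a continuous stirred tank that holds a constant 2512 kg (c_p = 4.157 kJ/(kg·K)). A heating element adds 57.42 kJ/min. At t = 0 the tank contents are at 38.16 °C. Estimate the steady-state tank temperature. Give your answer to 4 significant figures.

M c_p dT/dt = ṁ c_p (T_in − T) + Q̇.
At steady state dT/dt = 0 ⇒ T_ss = T_in + Q̇/(ṁ c_p) = 13.60 + 57.42/(22.48·4.157) = 14.2145 °C.

14.21 °C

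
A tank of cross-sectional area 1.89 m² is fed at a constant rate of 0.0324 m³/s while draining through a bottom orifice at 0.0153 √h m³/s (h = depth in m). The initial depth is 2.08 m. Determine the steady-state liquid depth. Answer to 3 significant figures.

4.48 m

A dh/dt = Q_in − 0.0153 √h. Steady state requires inflow = outflow:
Q_in = 0.0153 √h_ss ⇒ √h_ss = 0.0324/0.0153 = 2.1176.
h_ss = 2.1176² = 4.4844 m. (Since h₀ = 2.08 m < h_ss, the level will rise toward this value.)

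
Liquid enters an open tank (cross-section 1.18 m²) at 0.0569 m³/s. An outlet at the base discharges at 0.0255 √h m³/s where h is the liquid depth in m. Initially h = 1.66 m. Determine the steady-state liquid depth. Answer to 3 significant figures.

Level balance: A dh/dt = 0.0569 − 0.0255 √h. Setting dh/dt = 0:
Q_in = 0.0255 √h_ss ⇒ √h_ss = 0.0569/0.0255 = 2.2314.
h_ss = 2.2314² = 4.9790 m. (Since h₀ = 1.66 m < h_ss, the level will rise toward this value.)

4.98 m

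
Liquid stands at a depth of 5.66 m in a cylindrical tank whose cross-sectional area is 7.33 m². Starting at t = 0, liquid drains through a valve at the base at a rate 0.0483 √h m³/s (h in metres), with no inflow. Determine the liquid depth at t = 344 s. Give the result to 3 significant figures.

With no inflow, A dh/dt = −0.0483 √h.
This is separable: 2 d(√h)/dt = −0.0483/A, so √h = √h₀ − (0.0483/(2A)) t.
√h = √5.66 − 0.0483·344/(2·7.33) = 2.3791 − 1.1334 = 1.2457.
h = 1.2457² = 1.5518 m.

1.55 m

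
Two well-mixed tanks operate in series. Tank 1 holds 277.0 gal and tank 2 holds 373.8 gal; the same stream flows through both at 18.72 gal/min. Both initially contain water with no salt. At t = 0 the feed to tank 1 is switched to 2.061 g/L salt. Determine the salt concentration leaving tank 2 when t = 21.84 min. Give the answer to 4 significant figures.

0.7431 g/L

Species balance on tank i: dCᵢ/dt = (Cᵢ₋₁ − Cᵢ)/τᵢ with τᵢ = Vᵢ/Q.
τ₁ = 277.0/18.72 = 14.7970 min; τ₂ = 373.8/18.72 = 19.9679 min.
Tank 1: C₁ = C_in(1 − e^(−t/τ₁)). Tank 2 (τ₁ ≠ τ₂): C₂ = C_in[1 − (τ₁ e^(−t/τ₁) − τ₂ e^(−t/τ₂))/(τ₁ − τ₂)].
At t = 21.84: e^(−t/τ₁) = 0.228556, e^(−t/τ₂) = 0.334957.
C₂ = 2.061·[1 − (14.7970·0.228556 − 19.9679·0.334957)/(-5.17094)] = 2.061·0.360569 = 0.743132 g/L.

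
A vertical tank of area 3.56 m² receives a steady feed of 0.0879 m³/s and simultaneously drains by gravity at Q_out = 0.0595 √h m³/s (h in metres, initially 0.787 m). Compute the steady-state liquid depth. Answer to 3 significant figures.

Level balance: A dh/dt = 0.0879 − 0.0595 √h. Setting dh/dt = 0:
Q_in = 0.0595 √h_ss ⇒ √h_ss = 0.0879/0.0595 = 1.4773.
h_ss = 1.4773² = 2.1824 m. (Since h₀ = 0.787 m < h_ss, the level will rise toward this value.)

2.18 m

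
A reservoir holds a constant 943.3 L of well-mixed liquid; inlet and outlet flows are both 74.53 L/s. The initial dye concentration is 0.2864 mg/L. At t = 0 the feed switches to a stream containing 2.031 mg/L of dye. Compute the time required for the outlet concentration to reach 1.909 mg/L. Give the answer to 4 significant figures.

33.67 s

Species balance: V dC/dt = Q(C_in − C) ⇒ τ = V/Q = 12.6566 s.
C(t) = C_in + (C₀ − C_in) e^(−t/τ). Set C = 1.909 and solve for t:
e^(−t/τ) = (C − C_in)/(C₀ − C_in) = (1.909 − 2.031)/(0.2864 − 2.031) = 0.0699301
t = −τ ln(…) = 12.6566 × 2.66026 = 33.6700 s.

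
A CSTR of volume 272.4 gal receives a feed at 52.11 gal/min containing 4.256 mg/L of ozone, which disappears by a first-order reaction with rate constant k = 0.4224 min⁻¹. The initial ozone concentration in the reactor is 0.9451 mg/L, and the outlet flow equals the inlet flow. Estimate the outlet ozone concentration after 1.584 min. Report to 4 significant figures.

V dC/dt = Q(C_in − C) − k V C.
dC/dt = (Q/V) C_in − (Q/V + k) C; effective rate a = Q/V + k = 0.191300 + 0.4224 = 0.613700 min⁻¹.
C_ss = Q C_in/(Q + kV) = 1.32666 mg/L; C(t) = C_ss + (C₀ − C_ss) e^(−a t).
C(1.584) = 1.32666 + (-0.381560)·e^(−0.613700·1.584) = 1.32666 + (-0.381560)·0.378288 = 1.18232 mg/L.

1.182 mg/L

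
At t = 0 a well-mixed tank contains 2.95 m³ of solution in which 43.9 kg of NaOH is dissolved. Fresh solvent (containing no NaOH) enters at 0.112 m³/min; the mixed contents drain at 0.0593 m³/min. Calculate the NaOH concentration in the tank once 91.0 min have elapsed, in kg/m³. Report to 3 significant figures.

1.91 kg/m³

Total volume: dV/dt = Q_in − Q_out = 0.052700 m³/min, so V(t) = 2.95 + 0.052700 t and V(91.0) = 7.7457 m³.
Species balance (pure solvent in): dm/dt = −Q_out · m/V(t).
Separate: dm/m = −Q_out dt/V(t) ⇒ ln(m/m₀) = −(Q_out/(Q_in−Q_out)) ln(V/V₀).
m = m₀ (V₀/V)^(Q_out/(Q_in−Q_out)) = 43.9 × (2.95/7.7457)^(1.1252) = 14.816 kg.
C = m/V = 14.816/7.7457 = 1.9128 kg/m³.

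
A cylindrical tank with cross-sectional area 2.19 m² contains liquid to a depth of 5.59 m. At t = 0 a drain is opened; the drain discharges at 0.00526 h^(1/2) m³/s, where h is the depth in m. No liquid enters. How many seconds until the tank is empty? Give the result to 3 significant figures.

With no inflow, A dh/dt = −0.00526 √h.
Separate and integrate: 2(√h − √h₀) = −(0.00526/A) t.
Set h = 0: 2√h₀ = (0.00526/A) t_empty ⇒ t_empty = 2A√h₀/0.00526.
t_empty = 2·2.19·√5.59/0.00526 = 4.3800·2.3643/0.00526 = 1968.8 s.

1970 s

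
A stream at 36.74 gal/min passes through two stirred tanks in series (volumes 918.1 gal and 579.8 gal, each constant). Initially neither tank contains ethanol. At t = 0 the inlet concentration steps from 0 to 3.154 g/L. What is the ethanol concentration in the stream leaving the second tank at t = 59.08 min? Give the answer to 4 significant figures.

2.477 g/L

Time constants: τᵢ = Vᵢ/Q for each well-mixed tank.
τ₁ = 918.1/36.74 = 24.9891 min; τ₂ = 579.8/36.74 = 15.7812 min.
Tank 1: C₁ = C_in(1 − e^(−t/τ₁)). Tank 2 (τ₁ ≠ τ₂): C₂ = C_in[1 − (τ₁ e^(−t/τ₁) − τ₂ e^(−t/τ₂))/(τ₁ − τ₂)].
At t = 59.08: e^(−t/τ₁) = 0.0940217, e^(−t/τ₂) = 0.0236663.
C₂ = 3.154·[1 − (24.9891·0.0940217 − 15.7812·0.0236663)/(9.20795)] = 3.154·0.785399 = 2.47715 g/L.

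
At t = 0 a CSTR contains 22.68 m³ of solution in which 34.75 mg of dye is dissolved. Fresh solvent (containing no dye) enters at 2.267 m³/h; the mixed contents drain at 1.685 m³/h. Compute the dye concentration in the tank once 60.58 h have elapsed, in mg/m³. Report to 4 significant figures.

Let m(t) be the amount of dye. Volume: V(t) = V₀ + (Q_in − Q_out) t = 22.68 + 0.582000 t; V(60.58) = 57.9376 m³.
No dye enters, so dm/dt = −Q_out · (m/V).
dm/m = −Q_out dt/(V₀ + 0.582000 t); integrating gives ln(m/m₀) = −(Q_out/(Q_in−Q_out)) ln(V/V₀).
m = m₀ (V₀/V)^(Q_out/(Q_in−Q_out)) = 34.75 × (22.68/57.9376)^(2.89519) = 2.29982 mg.
C = m/V = 2.29982/57.9376 = 0.0396949 mg/m³.

0.03969 mg/m³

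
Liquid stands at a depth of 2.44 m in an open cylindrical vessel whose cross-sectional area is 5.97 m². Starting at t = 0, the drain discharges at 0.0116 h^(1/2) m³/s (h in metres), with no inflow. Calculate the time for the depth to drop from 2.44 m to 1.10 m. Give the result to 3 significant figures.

528 s

Volume balance on the tank: A dh/dt = −0.0116 √h.
Separate and integrate: 2(√h − √h₀) = −(0.0116/A) t.
t = 2A(√h₀ − √h)/0.0116 = 2·5.97·(√2.44 − √1.10)/0.0116
  = 11.940 × (1.5620 − 1.0488) / 0.0116 = 528.28 s.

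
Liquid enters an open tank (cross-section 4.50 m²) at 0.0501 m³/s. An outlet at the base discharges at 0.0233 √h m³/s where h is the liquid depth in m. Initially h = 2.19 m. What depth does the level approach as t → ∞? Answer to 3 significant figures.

4.62 m

A dh/dt = Q_in − 0.0233 √h. Steady state requires inflow = outflow:
Q_in = 0.0233 √h_ss ⇒ √h_ss = 0.0501/0.0233 = 2.1502.
h_ss = 2.1502² = 4.6234 m. (Since h₀ = 2.19 m < h_ss, the level will rise toward this value.)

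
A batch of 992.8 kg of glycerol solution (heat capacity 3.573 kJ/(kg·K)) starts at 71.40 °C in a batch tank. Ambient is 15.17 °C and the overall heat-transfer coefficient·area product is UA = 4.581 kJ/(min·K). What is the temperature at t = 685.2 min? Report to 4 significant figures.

Unsteady energy balance on the tank contents: M c_p dT/dt = −UA(T − T_amb).
dT/dt = (T_ss − T)/τ with T_ss = T_amb = 15.1700 °C, τ = M c_p/UA = 992.8·3.573/4.581 = 774.345 min.
Integrating: T(t) = T_ss + (T₀ − T_ss) e^(−t/τ).
T(685.2) = 15.1700 + (56.2300)·0.412765 = 38.3798 °C.

38.38 °C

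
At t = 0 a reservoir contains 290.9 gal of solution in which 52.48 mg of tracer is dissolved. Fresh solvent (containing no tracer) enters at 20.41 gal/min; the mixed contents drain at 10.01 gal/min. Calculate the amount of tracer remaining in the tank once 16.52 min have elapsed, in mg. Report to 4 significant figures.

33.57 mg

Let m(t) be the amount of tracer. Volume: V(t) = V₀ + (Q_in − Q_out) t = 290.9 + 10.4000 t; V(16.52) = 462.708 gal.
Solute balance: dm/dt = 0 − Q_out C = −Q_out m/V(t).
Separate: dm/m = −Q_out dt/V(t) ⇒ ln(m/m₀) = −(Q_out/(Q_in−Q_out)) ln(V/V₀).
m = m₀ (V₀/V)^(Q_out/(Q_in−Q_out)) = 52.48 × (290.9/462.708)^(0.962500) = 33.5729 mg.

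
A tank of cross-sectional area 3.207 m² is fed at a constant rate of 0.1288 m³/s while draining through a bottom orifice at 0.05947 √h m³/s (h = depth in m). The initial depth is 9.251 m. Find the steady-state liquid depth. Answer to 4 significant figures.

Level balance: A dh/dt = 0.1288 − 0.05947 √h. Setting dh/dt = 0:
Q_in = 0.05947 √h_ss ⇒ √h_ss = 0.1288/0.05947 = 2.16580.
h_ss = 2.16580² = 4.69068 m. (Since h₀ = 9.251 m > h_ss, the level will fall toward this value.)

4.691 m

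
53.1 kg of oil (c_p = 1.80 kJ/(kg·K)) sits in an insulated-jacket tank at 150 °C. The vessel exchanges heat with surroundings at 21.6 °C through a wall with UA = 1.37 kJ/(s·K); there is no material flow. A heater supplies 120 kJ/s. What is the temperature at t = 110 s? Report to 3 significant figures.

First-law balance (no shaft work): M c_p dT/dt = −UA(T − T_amb) + Q̇.
dT/dt = (T_ss − T)/τ with T_ss = T_amb + Q̇/UA = 21.6 + 120/1.37 = 109.19 °C, τ = M c_p/UA = 53.1·1.80/1.37 = 69.766 s.
T approaches T_ss exponentially: T(t) = T_ss + (T₀ − T_ss) e^(−t/τ).
T(110) = 109.19 + (40.809)·0.20666 = 117.62 °C.

118 °C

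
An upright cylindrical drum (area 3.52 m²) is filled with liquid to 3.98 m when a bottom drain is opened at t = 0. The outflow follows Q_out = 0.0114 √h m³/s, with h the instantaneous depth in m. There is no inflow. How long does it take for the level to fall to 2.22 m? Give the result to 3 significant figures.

A dh/dt = −Q_out = −0.0114 √h.
Separate and integrate: 2(√h − √h₀) = −(0.0114/A) t.
t = 2A(√h₀ − √h)/0.0114 = 2·3.52·(√3.98 − √2.22)/0.0114
  = 7.0400 × (1.9950 − 1.4900) / 0.0114 = 311.88 s.

312 s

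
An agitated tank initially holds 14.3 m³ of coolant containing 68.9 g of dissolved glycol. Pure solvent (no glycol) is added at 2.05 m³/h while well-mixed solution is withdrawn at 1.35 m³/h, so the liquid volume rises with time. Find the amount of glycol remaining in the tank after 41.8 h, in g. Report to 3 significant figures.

Let m(t) be the amount of glycol. Volume: V(t) = V₀ + (Q_in − Q_out) t = 14.3 + 0.70000 t; V(41.8) = 43.560 m³.
Solute balance: dm/dt = 0 − Q_out C = −Q_out m/V(t).
Separate: dm/m = −Q_out dt/V(t) ⇒ ln(m/m₀) = −(Q_out/(Q_in−Q_out)) ln(V/V₀).
m = m₀ (V₀/V)^(Q_out/(Q_in−Q_out)) = 68.9 × (14.3/43.560)^(1.9286) = 8.0402 g.

8.04 g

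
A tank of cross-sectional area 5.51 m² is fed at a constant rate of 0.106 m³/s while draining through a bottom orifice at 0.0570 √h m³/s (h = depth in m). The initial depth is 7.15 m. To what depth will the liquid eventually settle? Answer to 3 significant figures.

3.46 m

Unsteady balance on liquid volume: A dh/dt = Q_in − 0.0570 √h. At steady state dh/dt = 0:
Q_in = 0.0570 √h_ss ⇒ √h_ss = 0.106/0.0570 = 1.8596.
h_ss = 1.8596² = 3.4583 m. (Since h₀ = 7.15 m > h_ss, the level will fall toward this value.)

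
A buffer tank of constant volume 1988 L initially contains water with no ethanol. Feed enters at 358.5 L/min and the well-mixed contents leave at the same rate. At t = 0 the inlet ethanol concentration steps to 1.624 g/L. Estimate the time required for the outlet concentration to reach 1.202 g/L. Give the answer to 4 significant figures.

Transient balance on the dissolved component: V dC/dt = Q(C_in − C), so τ = V/Q = 5.54533 min.
C(t) = C_in + (C₀ − C_in) e^(−t/τ). Set C = 1.202 and solve for t:
e^(−t/τ) = (C − C_in)/(C₀ − C_in) = (1.202 − 1.624)/(0 − 1.624) = 0.259852
t = −τ ln(…) = 5.54533 × 1.34764 = 7.47312 min.

7.473 min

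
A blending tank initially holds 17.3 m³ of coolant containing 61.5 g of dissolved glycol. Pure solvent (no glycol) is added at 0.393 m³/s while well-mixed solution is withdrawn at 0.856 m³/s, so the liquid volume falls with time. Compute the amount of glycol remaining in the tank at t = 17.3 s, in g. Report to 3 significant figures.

19.5 g

Total volume: dV/dt = Q_in − Q_out = -0.46300 m³/s, so V(t) = 17.3 − 0.46300 t and V(17.3) = 9.2901 m³.
No glycol enters, so dm/dt = −Q_out · (m/V).
dm/m = −Q_out dt/(V₀ − 0.46300 t); integrating gives ln(m/m₀) = −(Q_out/(Q_in−Q_out)) ln(V/V₀).
m = m₀ (V₀/V)^(Q_out/(Q_in−Q_out)) = 61.5 × (17.3/9.2901)^(-1.8488) = 19.483 g.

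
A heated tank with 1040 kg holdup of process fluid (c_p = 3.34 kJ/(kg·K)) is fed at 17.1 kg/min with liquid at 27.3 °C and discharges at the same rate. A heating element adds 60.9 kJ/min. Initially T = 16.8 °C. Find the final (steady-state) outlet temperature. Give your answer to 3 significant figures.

28.4 °C

Unsteady energy balance on the tank contents: M c_p dT/dt = ṁ c_p (T_in − T) + 60.9.
At steady state dT/dt = 0 ⇒ T_ss = T_in + Q̇/(ṁ c_p) = 27.3 + 60.9/(17.1·3.34) = 28.366 °C.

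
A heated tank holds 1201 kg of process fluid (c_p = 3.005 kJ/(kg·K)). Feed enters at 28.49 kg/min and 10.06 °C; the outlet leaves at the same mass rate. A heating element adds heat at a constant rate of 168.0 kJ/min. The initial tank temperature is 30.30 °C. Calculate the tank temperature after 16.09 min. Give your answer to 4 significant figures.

M c_p dT/dt = ṁ c_p (T_in − T) + Q̇.
τ = M/ṁ = 42.1551 min; T_ss = T_in + Q̇/(ṁ c_p) = 10.06 + 168.0/(28.49·3.005) = 12.0223 °C.
Integrating: T(t) = T_ss + (T₀ − T_ss) e^(−t/τ).
T(16.09) = 12.0223 + (18.2777)·e^(−16.09/42.1551) = 12.0223 + (18.2777)·0.682710 = 24.5007 °C.

24.50 °C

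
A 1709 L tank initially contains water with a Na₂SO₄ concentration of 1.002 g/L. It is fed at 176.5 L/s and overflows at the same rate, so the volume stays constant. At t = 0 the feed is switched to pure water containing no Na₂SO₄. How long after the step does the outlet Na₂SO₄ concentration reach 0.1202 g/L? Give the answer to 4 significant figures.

20.53 s

Species balance: V dC/dt = Q(C_in − C) ⇒ τ = V/Q = 9.68272 s.
C(t) = C_in + (C₀ − C_in) e^(−t/τ). Set C = 0.1202 and solve for t:
e^(−t/τ) = (C − C_in)/(C₀ − C_in) = (0.1202 − 0)/(1.002 − 0) = 0.119960
t = −τ ln(…) = 9.68272 × 2.12060 = 20.5331 s.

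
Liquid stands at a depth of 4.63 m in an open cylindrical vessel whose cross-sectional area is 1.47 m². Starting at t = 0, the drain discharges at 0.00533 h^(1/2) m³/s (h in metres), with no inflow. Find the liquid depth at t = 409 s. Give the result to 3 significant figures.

1.99 m

A dh/dt = −Q_out = −0.00533 √h.
Separate and integrate: 2(√h − √h₀) = −(0.00533/A) t.
√h = √4.63 − 0.00533·409/(2·1.47) = 2.1517 − 0.74149 = 1.4103.
h = 1.4103² = 1.9888 m.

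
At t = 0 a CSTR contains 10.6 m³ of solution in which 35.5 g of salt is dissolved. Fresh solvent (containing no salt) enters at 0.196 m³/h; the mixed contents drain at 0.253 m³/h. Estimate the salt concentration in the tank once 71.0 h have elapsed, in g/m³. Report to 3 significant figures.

Let m(t) be the amount of salt. Volume: V(t) = V₀ + (Q_in − Q_out) t = 10.6 − 0.057000 t; V(71.0) = 6.5530 m³.
Solute balance: dm/dt = 0 − Q_out C = −Q_out m/V(t).
Separate: dm/m = −Q_out dt/V(t) ⇒ ln(m/m₀) = −(Q_out/(Q_in−Q_out)) ln(V/V₀).
m = m₀ (V₀/V)^(Q_out/(Q_in−Q_out)) = 35.5 × (10.6/6.5530)^(-4.4386) = 4.1991 g.
C = m/V = 4.1991/6.5530 = 0.64079 g/m³.

0.641 g/m³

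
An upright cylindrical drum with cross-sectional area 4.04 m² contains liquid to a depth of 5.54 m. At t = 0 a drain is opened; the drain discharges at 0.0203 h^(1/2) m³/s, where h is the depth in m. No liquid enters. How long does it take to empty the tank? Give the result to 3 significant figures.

937 s

Unsteady balance on liquid volume: A dh/dt = −0.0203 √h.
This is separable: 2 d(√h)/dt = −0.0203/A, so √h = √h₀ − (0.0203/(2A)) t.
Tank is empty when √h = 0: t_empty = 2A√h₀/0.0203.
t_empty = 2·4.04·√5.54/0.0203 = 8.0800·2.3537/0.0203 = 936.85 s.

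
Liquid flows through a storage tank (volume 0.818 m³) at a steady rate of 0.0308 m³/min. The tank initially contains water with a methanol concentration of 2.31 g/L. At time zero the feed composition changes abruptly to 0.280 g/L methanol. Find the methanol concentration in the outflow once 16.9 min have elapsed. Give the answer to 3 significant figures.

Mass balance on the solute (V constant): V dC/dt = Q(C_in − C).
Rewrite as dC/dt + C/τ = C_in/τ, τ = V/Q = 26.558 min.
This is linear first-order; C(t) = C_in + (C₀ − C_in) e^(−t/τ).
C(16.9) = 0.280 + (2.31 − 0.280)·e^(−16.9/26.558) = 0.280 + (2.0300)·0.52923 = 1.3543 g/L.

1.35 g/L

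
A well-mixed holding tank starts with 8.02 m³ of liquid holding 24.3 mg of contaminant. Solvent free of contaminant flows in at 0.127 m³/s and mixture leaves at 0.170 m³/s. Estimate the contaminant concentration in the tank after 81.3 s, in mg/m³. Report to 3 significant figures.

Total volume: dV/dt = Q_in − Q_out = -0.043000 m³/s, so V(t) = 8.02 − 0.043000 t and V(81.3) = 4.5241 m³.
Solute balance: dm/dt = 0 − Q_out C = −Q_out m/V(t).
dm/m = −Q_out dt/(V₀ − 0.043000 t); integrating gives ln(m/m₀) = −(Q_out/(Q_in−Q_out)) ln(V/V₀).
m = m₀ (V₀/V)^(Q_out/(Q_in−Q_out)) = 24.3 × (8.02/4.5241)^(-3.9535) = 2.5270 mg.
C = m/V = 2.5270/4.5241 = 0.55856 mg/m³.

0.559 mg/m³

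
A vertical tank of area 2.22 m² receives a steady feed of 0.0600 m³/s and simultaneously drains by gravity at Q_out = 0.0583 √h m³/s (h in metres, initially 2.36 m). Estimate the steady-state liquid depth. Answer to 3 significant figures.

Level balance: A dh/dt = 0.0600 − 0.0583 √h. Setting dh/dt = 0:
Q_in = 0.0583 √h_ss ⇒ √h_ss = 0.0600/0.0583 = 1.0292.
h_ss = 1.0292² = 1.0592 m. (Since h₀ = 2.36 m > h_ss, the level will fall toward this value.)

1.06 m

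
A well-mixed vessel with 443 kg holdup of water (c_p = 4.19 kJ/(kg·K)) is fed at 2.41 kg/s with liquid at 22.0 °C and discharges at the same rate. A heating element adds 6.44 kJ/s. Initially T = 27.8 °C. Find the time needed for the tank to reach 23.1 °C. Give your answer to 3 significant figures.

M c_p dT/dt = ṁ c_p (T_in − T) + Q̇.
τ = M/ṁ = 183.82 s; T_ss = T_in + Q̇/(ṁ c_p) = 22.638 °C.
T(t) = T_ss + (T₀ − T_ss) e^(−t/τ). Set T = 23.1:
e^(−t/τ) = (23.1 − 22.638)/(27.8 − 22.638) = 0.089543
t = −183.82 · ln(0.089543) = 443.56 s.

444 s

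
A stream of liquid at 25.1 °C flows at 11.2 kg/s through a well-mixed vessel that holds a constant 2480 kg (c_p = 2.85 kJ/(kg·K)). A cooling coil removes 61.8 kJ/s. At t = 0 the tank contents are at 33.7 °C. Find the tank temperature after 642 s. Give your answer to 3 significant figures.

23.7 °C

Energy balance: M c_p dT/dt = ṁ c_p (T_in − T) − 61.8.
Rearrange: dT/dt = (T_ss − T)/τ with τ = M/ṁ = 221.43 s and T_ss = T_in − Q̇/(ṁ c_p) = 23.164 °C.
Solution: T(t) = T_ss + (T₀ − T_ss) e^(−t/τ).
T(642) = 23.164 + (10.536)·e^(−642/221.43) = 23.164 + (10.536)·0.055059 = 23.744 °C.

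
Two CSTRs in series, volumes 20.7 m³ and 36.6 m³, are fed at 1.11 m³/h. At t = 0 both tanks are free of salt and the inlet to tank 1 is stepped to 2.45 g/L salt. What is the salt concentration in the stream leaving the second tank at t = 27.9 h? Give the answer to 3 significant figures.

Each tank obeys Vᵢ dCᵢ/dt = Q(Cᵢ₋₁ − Cᵢ), so τᵢ = Vᵢ/Q.
τ₁ = 20.7/1.11 = 18.649 h; τ₂ = 36.6/1.11 = 32.973 h.
Tank 1: C₁ = C_in(1 − e^(−t/τ₁)). Tank 2 (τ₁ ≠ τ₂): C₂ = C_in[1 − (τ₁ e^(−t/τ₁) − τ₂ e^(−t/τ₂))/(τ₁ − τ₂)].
At t = 27.9: e^(−t/τ₁) = 0.22400, e^(−t/τ₂) = 0.42906.
C₂ = 2.45·[1 − (18.649·0.22400 − 32.973·0.42906)/(-14.324)] = 2.45·0.30397 = 0.74473 g/L.

0.745 g/L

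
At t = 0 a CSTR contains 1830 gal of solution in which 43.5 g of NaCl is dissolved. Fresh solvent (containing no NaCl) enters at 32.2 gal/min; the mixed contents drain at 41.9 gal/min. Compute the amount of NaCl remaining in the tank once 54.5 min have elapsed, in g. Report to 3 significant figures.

Let m(t) be the amount of NaCl. Volume: V(t) = V₀ + (Q_in − Q_out) t = 1830 − 9.7000 t; V(54.5) = 1301.4 gal.
Species balance (pure solvent in): dm/dt = −Q_out · m/V(t).
dm/m = −Q_out dt/(V₀ − 9.7000 t); integrating gives ln(m/m₀) = −(Q_out/(Q_in−Q_out)) ln(V/V₀).
m = m₀ (V₀/V)^(Q_out/(Q_in−Q_out)) = 43.5 × (1830/1301.4)^(-4.3196) = 9.9757 g.

9.98 g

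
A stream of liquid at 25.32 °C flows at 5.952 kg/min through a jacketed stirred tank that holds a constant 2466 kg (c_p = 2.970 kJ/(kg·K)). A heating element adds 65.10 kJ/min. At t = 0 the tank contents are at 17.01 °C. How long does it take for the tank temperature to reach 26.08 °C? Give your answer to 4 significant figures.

584.9 min

First-law balance (no shaft work): M c_p dT/dt = ṁ c_p (T_in − T) + 65.10.
τ = M/ṁ = 414.315 min; T_ss = T_in + Q̇/(ṁ c_p) = 29.0027 °C.
T(t) = T_ss + (T₀ − T_ss) e^(−t/τ). Set T = 26.08:
e^(−t/τ) = (26.08 − 29.0027)/(17.01 − 29.0027) = 0.243704
t = −414.315 · ln(0.243704) = 584.930 min.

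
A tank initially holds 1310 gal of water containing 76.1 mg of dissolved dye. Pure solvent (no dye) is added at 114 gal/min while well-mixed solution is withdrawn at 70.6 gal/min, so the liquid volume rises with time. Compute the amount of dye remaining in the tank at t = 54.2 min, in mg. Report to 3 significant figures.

14.3 mg

Total volume: dV/dt = Q_in − Q_out = 43.400 gal/min, so V(t) = 1310 + 43.400 t and V(54.2) = 3662.3 gal.
Solute balance: dm/dt = 0 − Q_out C = −Q_out m/V(t).
dm/m = −Q_out dt/(V₀ + 43.400 t); integrating gives ln(m/m₀) = −(Q_out/(Q_in−Q_out)) ln(V/V₀).
m = m₀ (V₀/V)^(Q_out/(Q_in−Q_out)) = 76.1 × (1310/3662.3)^(1.6267) = 14.292 mg.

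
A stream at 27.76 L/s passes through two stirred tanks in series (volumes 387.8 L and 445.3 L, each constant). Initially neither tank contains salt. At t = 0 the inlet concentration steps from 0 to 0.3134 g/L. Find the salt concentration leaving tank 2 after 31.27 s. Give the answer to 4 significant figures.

Each tank obeys Vᵢ dCᵢ/dt = Q(Cᵢ₋₁ − Cᵢ), so τᵢ = Vᵢ/Q.
τ₁ = 387.8/27.76 = 13.9697 s; τ₂ = 445.3/27.76 = 16.0411 s.
Tank 1: C₁ = C_in(1 − e^(−t/τ₁)). Tank 2 (τ₁ ≠ τ₂): C₂ = C_in[1 − (τ₁ e^(−t/τ₁) − τ₂ e^(−t/τ₂))/(τ₁ − τ₂)].
At t = 31.27: e^(−t/τ₁) = 0.106628, e^(−t/τ₂) = 0.142363.
C₂ = 0.3134·[1 − (13.9697·0.106628 − 16.0411·0.142363)/(-2.07133)] = 0.3134·0.616624 = 0.193250 g/L.

0.1932 g/L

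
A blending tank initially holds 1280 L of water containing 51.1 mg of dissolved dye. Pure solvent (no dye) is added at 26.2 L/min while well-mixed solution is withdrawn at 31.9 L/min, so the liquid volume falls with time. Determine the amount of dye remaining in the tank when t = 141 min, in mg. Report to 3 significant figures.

Total volume: dV/dt = Q_in − Q_out = -5.7000 L/min, so V(t) = 1280 − 5.7000 t and V(141) = 476.30 L.
No dye enters, so dm/dt = −Q_out · (m/V).
dm/m = −Q_out dt/(V₀ − 5.7000 t); integrating gives ln(m/m₀) = −(Q_out/(Q_in−Q_out)) ln(V/V₀).
m = m₀ (V₀/V)^(Q_out/(Q_in−Q_out)) = 51.1 × (1280/476.30)^(-5.5965) = 0.20215 mg.

0.202 mg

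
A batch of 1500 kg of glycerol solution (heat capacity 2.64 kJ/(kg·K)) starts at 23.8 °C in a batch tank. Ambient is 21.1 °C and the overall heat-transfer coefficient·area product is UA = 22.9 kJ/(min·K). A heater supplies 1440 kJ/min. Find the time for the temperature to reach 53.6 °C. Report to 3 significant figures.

118 min

First-law balance (no shaft work): M c_p dT/dt = −UA(T − T_amb) + Q̇.
τ = M c_p/UA = 172.93 min; T_ss = T_amb + Q̇/UA = 21.1 + 1440/22.9 = 83.982 °C.
T(t) = T_ss + (T₀ − T_ss)e^(−t/τ); set T = 53.6:
t = −τ ln[(T − T_ss)/(T₀ − T_ss)] = −172.93 · ln(0.50484) = 118.20 min.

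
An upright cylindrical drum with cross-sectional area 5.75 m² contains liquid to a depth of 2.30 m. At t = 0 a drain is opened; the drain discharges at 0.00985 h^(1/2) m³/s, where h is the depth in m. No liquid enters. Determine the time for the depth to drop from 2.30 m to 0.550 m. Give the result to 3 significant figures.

A dh/dt = −Q_out = −0.00985 √h.
This is separable: 2 d(√h)/dt = −0.00985/A, so √h = √h₀ − (0.00985/(2A)) t.
t = 2A(√h₀ − √h)/0.00985 = 2·5.75·(√2.30 − √0.550)/0.00985
  = 11.500 × (1.5166 − 0.74162) / 0.00985 = 904.77 s.

905 s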